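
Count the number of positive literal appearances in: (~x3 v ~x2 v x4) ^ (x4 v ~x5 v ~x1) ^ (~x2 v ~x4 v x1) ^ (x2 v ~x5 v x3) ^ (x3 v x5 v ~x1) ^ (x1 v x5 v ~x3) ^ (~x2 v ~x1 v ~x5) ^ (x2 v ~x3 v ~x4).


Scan each clause for unnegated literals.
Clause 1: 1 positive; Clause 2: 1 positive; Clause 3: 1 positive; Clause 4: 2 positive; Clause 5: 2 positive; Clause 6: 2 positive; Clause 7: 0 positive; Clause 8: 1 positive.
Total positive literal occurrences = 10.

10


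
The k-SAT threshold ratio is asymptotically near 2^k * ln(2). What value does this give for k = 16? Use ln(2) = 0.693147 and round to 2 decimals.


Using the asymptotic formula: threshold ~ 2^k * ln(2).
2^16 = 65536.
65536 * 0.693147 = 45426.08.

45426.08


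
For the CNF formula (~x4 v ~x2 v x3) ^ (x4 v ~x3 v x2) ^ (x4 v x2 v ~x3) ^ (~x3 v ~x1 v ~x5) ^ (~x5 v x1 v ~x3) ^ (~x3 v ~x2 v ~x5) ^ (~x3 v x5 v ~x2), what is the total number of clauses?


Each group enclosed in parentheses joined by ^ is one clause.
Counting the conjuncts: 7 clauses.

7


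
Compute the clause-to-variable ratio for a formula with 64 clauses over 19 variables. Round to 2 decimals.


Clause-to-variable ratio = clauses / variables.
64 / 19 = 3.37.

3.37


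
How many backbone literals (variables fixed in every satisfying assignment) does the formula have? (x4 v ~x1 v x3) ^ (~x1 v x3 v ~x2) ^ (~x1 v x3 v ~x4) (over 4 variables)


Find all satisfying assignments: 12 model(s).
Check which variables have the same value in every model.
No variable is fixed across all models.
Backbone size = 0.

0


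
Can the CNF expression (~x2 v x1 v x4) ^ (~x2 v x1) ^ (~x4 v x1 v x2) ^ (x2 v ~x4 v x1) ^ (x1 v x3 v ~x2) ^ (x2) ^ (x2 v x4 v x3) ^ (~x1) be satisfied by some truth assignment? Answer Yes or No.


Check all 16 possible truth assignments.
Number of satisfying assignments found: 0.
The formula is unsatisfiable.

No


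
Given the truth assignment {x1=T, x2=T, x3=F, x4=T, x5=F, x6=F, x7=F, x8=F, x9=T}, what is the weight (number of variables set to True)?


The weight is the number of variables assigned True.
True variables: x1, x2, x4, x9.
Weight = 4.

4


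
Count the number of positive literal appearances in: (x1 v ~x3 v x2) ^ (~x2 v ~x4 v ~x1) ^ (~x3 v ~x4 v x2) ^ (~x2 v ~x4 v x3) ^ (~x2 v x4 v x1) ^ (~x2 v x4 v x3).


Scan each clause for unnegated literals.
Clause 1: 2 positive; Clause 2: 0 positive; Clause 3: 1 positive; Clause 4: 1 positive; Clause 5: 2 positive; Clause 6: 2 positive.
Total positive literal occurrences = 8.

8


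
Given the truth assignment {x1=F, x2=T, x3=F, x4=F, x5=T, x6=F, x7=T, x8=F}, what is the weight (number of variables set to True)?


The weight is the number of variables assigned True.
True variables: x2, x5, x7.
Weight = 3.

3


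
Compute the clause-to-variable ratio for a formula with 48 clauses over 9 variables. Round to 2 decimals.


Clause-to-variable ratio = clauses / variables.
48 / 9 = 5.33.

5.33


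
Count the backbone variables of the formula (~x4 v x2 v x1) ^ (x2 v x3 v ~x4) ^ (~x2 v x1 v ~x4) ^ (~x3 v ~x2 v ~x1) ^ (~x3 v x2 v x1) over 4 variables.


Find all satisfying assignments: 8 model(s).
Check which variables have the same value in every model.
No variable is fixed across all models.
Backbone size = 0.

0


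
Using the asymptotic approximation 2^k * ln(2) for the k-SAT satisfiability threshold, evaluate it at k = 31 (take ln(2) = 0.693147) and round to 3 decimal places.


Using the asymptotic formula: threshold ~ 2^k * ln(2).
2^31 = 2147483648.
2147483648 * 0.693147 = 1488521848.16.

1488521848.16


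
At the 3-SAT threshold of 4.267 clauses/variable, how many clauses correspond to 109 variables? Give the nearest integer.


The 3-SAT phase transition occurs at approximately 4.267 clauses per variable.
m = 4.267 * 109 = 465.103.
Rounded to nearest integer: 465.

465


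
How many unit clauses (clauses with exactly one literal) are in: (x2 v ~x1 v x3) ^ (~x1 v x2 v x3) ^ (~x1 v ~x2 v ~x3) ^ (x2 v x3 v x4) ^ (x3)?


A unit clause contains exactly one literal.
Unit clauses found: (x3).
Count = 1.

1


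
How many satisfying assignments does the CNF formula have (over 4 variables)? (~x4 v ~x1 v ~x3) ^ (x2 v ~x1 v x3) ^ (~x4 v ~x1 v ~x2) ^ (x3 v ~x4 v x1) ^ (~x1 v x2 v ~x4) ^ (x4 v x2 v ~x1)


Enumerate all 16 truth assignments over 4 variables.
Test each against every clause.
Satisfying assignments found: 8.

8


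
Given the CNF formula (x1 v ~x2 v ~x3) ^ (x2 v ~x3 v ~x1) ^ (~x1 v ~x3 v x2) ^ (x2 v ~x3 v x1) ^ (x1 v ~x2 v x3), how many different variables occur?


Identify each distinct variable in the formula.
Variables found: x1, x2, x3.
Total distinct variables = 3.

3


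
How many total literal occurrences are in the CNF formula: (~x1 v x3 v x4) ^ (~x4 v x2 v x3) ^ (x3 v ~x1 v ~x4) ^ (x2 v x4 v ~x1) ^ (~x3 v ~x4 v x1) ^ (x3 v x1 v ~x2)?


Clause lengths: 3, 3, 3, 3, 3, 3.
Sum = 3 + 3 + 3 + 3 + 3 + 3 = 18.

18


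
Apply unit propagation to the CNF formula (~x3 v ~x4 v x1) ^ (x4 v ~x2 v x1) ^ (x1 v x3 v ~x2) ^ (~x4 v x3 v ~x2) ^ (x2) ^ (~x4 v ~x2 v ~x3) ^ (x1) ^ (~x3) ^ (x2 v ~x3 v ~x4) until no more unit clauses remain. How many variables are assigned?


Unit propagation repeatedly assigns the literal in any unit clause, then simplifies.
Assignments in order: x2 = T, x1 = T, x3 = F, x4 = F.
No further unit clauses remain.
Total variables assigned = 4.

4


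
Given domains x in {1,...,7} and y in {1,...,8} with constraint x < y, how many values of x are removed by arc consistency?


For the constraint x < y, x needs a supporting value in y's domain.
x can be at most 7 (one less than y's maximum).
Valid x values from domain: 7 out of 7.
Pruned = 7 - 7 = 0.

0


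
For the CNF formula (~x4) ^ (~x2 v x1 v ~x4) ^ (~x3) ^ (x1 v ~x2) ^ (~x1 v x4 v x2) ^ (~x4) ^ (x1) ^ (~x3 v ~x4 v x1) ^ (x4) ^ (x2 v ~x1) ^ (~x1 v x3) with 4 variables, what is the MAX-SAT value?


Enumerate all 16 truth assignments.
For each, count how many of the 11 clauses are satisfied.
The formula is not fully satisfiable, so the maximum is below 11.
Maximum simultaneously satisfiable clauses = 9.

9


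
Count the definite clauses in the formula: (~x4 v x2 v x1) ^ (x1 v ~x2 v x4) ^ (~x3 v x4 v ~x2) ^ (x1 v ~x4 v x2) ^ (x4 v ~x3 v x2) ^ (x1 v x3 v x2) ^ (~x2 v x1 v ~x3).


A definite clause has exactly one positive literal.
Clause 1: 2 positive -> not definite
Clause 2: 2 positive -> not definite
Clause 3: 1 positive -> definite
Clause 4: 2 positive -> not definite
Clause 5: 2 positive -> not definite
Clause 6: 3 positive -> not definite
Clause 7: 1 positive -> definite
Definite clause count = 2.

2


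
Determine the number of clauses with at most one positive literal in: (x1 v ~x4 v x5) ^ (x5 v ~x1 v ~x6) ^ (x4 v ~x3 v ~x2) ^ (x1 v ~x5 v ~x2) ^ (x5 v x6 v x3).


A Horn clause has at most one positive literal.
Clause 1: 2 positive lit(s) -> not Horn
Clause 2: 1 positive lit(s) -> Horn
Clause 3: 1 positive lit(s) -> Horn
Clause 4: 1 positive lit(s) -> Horn
Clause 5: 3 positive lit(s) -> not Horn
Total Horn clauses = 3.

3


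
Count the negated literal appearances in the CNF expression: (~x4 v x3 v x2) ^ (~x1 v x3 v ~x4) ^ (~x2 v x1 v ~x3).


Scan each clause for negated literals.
Clause 1: 1 negative; Clause 2: 2 negative; Clause 3: 2 negative.
Total negative literal occurrences = 5.

5


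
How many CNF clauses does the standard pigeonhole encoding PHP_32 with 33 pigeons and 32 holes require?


The PHP encoding has two parts:
1) At-least-one-hole clauses: 33 (one per pigeon, each with 32 literals).
2) At-most-one-pigeon-per-hole clauses: 32 holes * C(33,2) = 32 * 528 = 16896.
Total clauses = 33 + 16896 = 16929.

16929


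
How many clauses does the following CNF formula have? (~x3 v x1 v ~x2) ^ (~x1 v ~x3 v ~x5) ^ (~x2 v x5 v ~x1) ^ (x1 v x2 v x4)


Each group enclosed in parentheses joined by ^ is one clause.
Counting the conjuncts: 4 clauses.

4


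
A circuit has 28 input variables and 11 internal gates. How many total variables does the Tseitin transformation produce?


The Tseitin transformation introduces one auxiliary variable per gate.
Total variables = inputs + gates = 28 + 11 = 39.

39


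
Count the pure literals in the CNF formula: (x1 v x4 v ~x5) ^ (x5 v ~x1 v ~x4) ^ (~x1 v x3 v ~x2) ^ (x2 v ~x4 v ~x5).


A pure literal appears in only one polarity across all clauses.
Pure literals: x3 (positive only).
Count = 1.

1


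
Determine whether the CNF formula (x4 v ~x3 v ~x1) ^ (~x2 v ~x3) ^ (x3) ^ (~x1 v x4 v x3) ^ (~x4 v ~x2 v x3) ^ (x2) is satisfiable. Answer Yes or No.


Check all 16 possible truth assignments.
Number of satisfying assignments found: 0.
The formula is unsatisfiable.

No


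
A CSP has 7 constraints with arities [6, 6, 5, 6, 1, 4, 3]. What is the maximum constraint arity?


The arities are: 6, 6, 5, 6, 1, 4, 3.
Scan for the maximum value.
Maximum arity = 6.

6


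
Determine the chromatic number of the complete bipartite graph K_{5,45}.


K_{5,45} is bipartite by definition: the two parts are independent sets, with every edge crossing between them.
Color all vertices in one part with color 1 and all vertices in the other part with color 2.
Since the graph has at least one edge, one color does not suffice.
Chromatic number = 2.

2


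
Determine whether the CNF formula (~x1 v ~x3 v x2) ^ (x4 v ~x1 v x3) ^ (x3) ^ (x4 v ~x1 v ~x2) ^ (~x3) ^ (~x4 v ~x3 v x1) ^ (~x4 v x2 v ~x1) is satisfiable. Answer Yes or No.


Check all 16 possible truth assignments.
Number of satisfying assignments found: 0.
The formula is unsatisfiable.

No


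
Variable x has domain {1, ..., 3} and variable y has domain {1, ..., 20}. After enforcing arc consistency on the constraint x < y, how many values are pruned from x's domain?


For the constraint x < y, x needs a supporting value in y's domain.
x can be at most 19 (one less than y's maximum).
Valid x values from domain: 3 out of 3.
Pruned = 3 - 3 = 0.

0


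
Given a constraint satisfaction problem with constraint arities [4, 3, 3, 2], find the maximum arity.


The arities are: 4, 3, 3, 2.
Scan for the maximum value.
Maximum arity = 4.

4


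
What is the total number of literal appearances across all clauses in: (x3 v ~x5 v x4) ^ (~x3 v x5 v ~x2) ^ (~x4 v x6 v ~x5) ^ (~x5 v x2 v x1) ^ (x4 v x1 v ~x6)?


Clause lengths: 3, 3, 3, 3, 3.
Sum = 3 + 3 + 3 + 3 + 3 = 15.

15


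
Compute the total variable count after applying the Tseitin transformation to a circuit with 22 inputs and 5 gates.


The Tseitin transformation introduces one auxiliary variable per gate.
Total variables = inputs + gates = 22 + 5 = 27.

27


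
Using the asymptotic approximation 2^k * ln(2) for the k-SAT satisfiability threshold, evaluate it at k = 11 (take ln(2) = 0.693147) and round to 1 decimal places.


Using the asymptotic formula: threshold ~ 2^k * ln(2).
2^11 = 2048.
2048 * 0.693147 = 1419.6.

1419.6


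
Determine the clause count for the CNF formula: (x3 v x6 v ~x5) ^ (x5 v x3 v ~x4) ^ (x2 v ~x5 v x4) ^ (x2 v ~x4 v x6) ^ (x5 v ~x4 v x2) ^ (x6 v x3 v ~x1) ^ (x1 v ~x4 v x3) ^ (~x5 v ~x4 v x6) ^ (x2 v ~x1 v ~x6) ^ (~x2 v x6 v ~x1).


Each group enclosed in parentheses joined by ^ is one clause.
Counting the conjuncts: 10 clauses.

10


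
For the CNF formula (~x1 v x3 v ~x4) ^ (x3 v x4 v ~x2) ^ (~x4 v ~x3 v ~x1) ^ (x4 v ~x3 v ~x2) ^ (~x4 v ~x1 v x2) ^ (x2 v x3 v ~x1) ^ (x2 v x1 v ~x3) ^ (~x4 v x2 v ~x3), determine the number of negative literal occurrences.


Scan each clause for negated literals.
Clause 1: 2 negative; Clause 2: 1 negative; Clause 3: 3 negative; Clause 4: 2 negative; Clause 5: 2 negative; Clause 6: 1 negative; Clause 7: 1 negative; Clause 8: 2 negative.
Total negative literal occurrences = 14.

14


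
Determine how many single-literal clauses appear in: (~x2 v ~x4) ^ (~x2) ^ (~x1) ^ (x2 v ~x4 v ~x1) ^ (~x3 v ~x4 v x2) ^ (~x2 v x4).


A unit clause contains exactly one literal.
Unit clauses found: (~x2), (~x1).
Count = 2.

2


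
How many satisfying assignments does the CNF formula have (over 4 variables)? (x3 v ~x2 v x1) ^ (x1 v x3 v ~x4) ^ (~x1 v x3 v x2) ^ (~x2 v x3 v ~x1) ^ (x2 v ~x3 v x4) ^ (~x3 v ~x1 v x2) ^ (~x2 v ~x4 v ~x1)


Enumerate all 16 truth assignments over 4 variables.
Test each against every clause.
Satisfying assignments found: 5.

5


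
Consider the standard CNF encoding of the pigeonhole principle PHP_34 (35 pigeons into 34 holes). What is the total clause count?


The PHP encoding has two parts:
1) At-least-one-hole clauses: 35 (one per pigeon, each with 34 literals).
2) At-most-one-pigeon-per-hole clauses: 34 holes * C(35,2) = 34 * 595 = 20230.
Total clauses = 35 + 20230 = 20265.

20265


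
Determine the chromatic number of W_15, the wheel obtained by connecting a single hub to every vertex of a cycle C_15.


W_15 consists of the cycle C_15 together with a hub vertex adjacent to every cycle vertex.
The cycle C_15 needs 3 colors (odd cycle -> 3).
The hub is adjacent to every cycle vertex, so it must receive a new color distinct from all of them.
Chromatic number = 3 + 1 = 4.

4


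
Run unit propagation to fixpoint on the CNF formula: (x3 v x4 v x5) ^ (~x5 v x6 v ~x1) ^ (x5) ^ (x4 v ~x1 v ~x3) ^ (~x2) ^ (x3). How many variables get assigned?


Unit propagation repeatedly assigns the literal in any unit clause, then simplifies.
Assignments in order: x5 = T, x2 = F, x3 = T.
No further unit clauses remain.
Total variables assigned = 3.

3


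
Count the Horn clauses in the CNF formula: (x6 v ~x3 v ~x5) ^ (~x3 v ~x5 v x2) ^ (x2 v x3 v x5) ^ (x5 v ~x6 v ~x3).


A Horn clause has at most one positive literal.
Clause 1: 1 positive lit(s) -> Horn
Clause 2: 1 positive lit(s) -> Horn
Clause 3: 3 positive lit(s) -> not Horn
Clause 4: 1 positive lit(s) -> Horn
Total Horn clauses = 3.

3


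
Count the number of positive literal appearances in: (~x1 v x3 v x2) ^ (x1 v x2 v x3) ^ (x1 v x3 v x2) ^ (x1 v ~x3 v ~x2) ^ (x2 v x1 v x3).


Scan each clause for unnegated literals.
Clause 1: 2 positive; Clause 2: 3 positive; Clause 3: 3 positive; Clause 4: 1 positive; Clause 5: 3 positive.
Total positive literal occurrences = 12.

12


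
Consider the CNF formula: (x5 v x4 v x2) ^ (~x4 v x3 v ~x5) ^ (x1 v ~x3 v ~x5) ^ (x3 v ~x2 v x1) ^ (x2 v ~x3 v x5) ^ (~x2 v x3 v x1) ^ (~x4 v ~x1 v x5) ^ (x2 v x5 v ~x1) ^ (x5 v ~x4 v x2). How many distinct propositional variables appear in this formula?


Identify each distinct variable in the formula.
Variables found: x1, x2, x3, x4, x5.
Total distinct variables = 5.

5


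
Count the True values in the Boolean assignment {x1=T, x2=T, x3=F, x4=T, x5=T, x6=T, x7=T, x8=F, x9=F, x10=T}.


The weight is the number of variables assigned True.
True variables: x1, x2, x4, x5, x6, x7, x10.
Weight = 7.

7


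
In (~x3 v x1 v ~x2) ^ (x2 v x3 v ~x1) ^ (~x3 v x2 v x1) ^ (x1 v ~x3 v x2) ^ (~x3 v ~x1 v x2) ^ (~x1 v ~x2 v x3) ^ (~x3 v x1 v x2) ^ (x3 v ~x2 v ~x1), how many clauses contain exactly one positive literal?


A definite clause has exactly one positive literal.
Clause 1: 1 positive -> definite
Clause 2: 2 positive -> not definite
Clause 3: 2 positive -> not definite
Clause 4: 2 positive -> not definite
Clause 5: 1 positive -> definite
Clause 6: 1 positive -> definite
Clause 7: 2 positive -> not definite
Clause 8: 1 positive -> definite
Definite clause count = 4.

4


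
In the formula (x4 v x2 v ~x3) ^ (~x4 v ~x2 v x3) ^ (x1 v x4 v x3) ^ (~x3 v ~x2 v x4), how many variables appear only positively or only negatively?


A pure literal appears in only one polarity across all clauses.
Pure literals: x1 (positive only).
Count = 1.

1


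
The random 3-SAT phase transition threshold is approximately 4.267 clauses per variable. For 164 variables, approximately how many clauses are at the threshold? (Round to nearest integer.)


The 3-SAT phase transition occurs at approximately 4.267 clauses per variable.
m = 4.267 * 164 = 699.788.
Rounded to nearest integer: 700.

700


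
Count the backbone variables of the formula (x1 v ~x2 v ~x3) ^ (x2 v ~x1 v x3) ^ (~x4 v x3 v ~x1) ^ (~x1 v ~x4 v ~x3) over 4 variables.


Find all satisfying assignments: 9 model(s).
Check which variables have the same value in every model.
No variable is fixed across all models.
Backbone size = 0.

0


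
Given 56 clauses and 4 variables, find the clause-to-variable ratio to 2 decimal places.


Clause-to-variable ratio = clauses / variables.
56 / 4 = 14.0.

14.0


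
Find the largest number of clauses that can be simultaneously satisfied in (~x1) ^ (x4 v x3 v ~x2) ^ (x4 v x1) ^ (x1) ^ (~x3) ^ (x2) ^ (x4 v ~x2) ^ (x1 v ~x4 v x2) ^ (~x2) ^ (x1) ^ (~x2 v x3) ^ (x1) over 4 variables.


Enumerate all 16 truth assignments.
For each, count how many of the 12 clauses are satisfied.
The formula is not fully satisfiable, so the maximum is below 12.
Maximum simultaneously satisfiable clauses = 10.

10


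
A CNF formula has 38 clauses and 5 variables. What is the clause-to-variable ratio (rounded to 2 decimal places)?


Clause-to-variable ratio = clauses / variables.
38 / 5 = 7.6.

7.6


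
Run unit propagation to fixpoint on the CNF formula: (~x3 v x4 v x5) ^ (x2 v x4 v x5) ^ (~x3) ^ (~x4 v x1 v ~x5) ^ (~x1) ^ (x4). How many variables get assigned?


Unit propagation repeatedly assigns the literal in any unit clause, then simplifies.
Assignments in order: x3 = F, x1 = F, x4 = T, x5 = F.
No further unit clauses remain.
Total variables assigned = 4.

4


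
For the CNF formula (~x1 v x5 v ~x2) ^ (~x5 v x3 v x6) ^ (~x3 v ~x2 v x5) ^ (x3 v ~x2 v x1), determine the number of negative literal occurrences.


Scan each clause for negated literals.
Clause 1: 2 negative; Clause 2: 1 negative; Clause 3: 2 negative; Clause 4: 1 negative.
Total negative literal occurrences = 6.

6


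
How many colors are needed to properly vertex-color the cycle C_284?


A cycle on an even number of vertices is bipartite: alternate two colors around the cycle.
Since 284 is even, two colors suffice, and at least two are needed because the graph has edges.
Chromatic number = 2.

2


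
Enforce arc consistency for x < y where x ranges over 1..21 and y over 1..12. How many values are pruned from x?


For the constraint x < y, x needs a supporting value in y's domain.
x can be at most 11 (one less than y's maximum).
Valid x values from domain: 11 out of 21.
Pruned = 21 - 11 = 10.

10


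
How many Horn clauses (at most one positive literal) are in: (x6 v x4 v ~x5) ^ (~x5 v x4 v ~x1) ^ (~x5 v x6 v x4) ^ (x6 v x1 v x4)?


A Horn clause has at most one positive literal.
Clause 1: 2 positive lit(s) -> not Horn
Clause 2: 1 positive lit(s) -> Horn
Clause 3: 2 positive lit(s) -> not Horn
Clause 4: 3 positive lit(s) -> not Horn
Total Horn clauses = 1.

1


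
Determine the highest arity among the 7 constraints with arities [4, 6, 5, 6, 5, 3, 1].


The arities are: 4, 6, 5, 6, 5, 3, 1.
Scan for the maximum value.
Maximum arity = 6.

6


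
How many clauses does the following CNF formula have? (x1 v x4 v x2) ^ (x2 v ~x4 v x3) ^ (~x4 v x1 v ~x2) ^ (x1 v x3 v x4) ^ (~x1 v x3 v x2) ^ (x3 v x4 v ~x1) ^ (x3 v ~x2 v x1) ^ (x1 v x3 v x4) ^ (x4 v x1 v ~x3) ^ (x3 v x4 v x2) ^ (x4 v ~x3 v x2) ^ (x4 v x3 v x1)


Each group enclosed in parentheses joined by ^ is one clause.
Counting the conjuncts: 12 clauses.

12


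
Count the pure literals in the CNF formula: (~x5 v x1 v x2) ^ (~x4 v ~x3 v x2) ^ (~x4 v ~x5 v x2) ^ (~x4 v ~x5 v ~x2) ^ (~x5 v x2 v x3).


A pure literal appears in only one polarity across all clauses.
Pure literals: x1 (positive only), x4 (negative only), x5 (negative only).
Count = 3.

3


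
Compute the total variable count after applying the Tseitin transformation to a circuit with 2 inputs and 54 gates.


The Tseitin transformation introduces one auxiliary variable per gate.
Total variables = inputs + gates = 2 + 54 = 56.

56


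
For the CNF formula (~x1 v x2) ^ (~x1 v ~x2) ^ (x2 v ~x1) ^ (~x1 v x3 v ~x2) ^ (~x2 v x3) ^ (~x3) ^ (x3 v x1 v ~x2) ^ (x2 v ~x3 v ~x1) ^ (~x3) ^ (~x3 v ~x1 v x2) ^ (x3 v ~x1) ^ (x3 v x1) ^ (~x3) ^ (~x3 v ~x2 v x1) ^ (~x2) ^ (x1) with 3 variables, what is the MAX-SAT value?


Enumerate all 8 truth assignments.
For each, count how many of the 16 clauses are satisfied.
The formula is not fully satisfiable, so the maximum is below 16.
Maximum simultaneously satisfiable clauses = 14.

14


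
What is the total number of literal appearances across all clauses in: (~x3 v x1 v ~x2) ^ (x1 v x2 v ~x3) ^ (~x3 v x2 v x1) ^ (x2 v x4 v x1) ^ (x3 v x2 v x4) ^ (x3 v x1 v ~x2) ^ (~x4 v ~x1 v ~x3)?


Clause lengths: 3, 3, 3, 3, 3, 3, 3.
Sum = 3 + 3 + 3 + 3 + 3 + 3 + 3 = 21.

21


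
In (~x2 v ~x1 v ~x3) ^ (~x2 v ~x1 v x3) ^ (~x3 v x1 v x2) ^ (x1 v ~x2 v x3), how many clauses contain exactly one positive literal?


A definite clause has exactly one positive literal.
Clause 1: 0 positive -> not definite
Clause 2: 1 positive -> definite
Clause 3: 2 positive -> not definite
Clause 4: 2 positive -> not definite
Definite clause count = 1.

1


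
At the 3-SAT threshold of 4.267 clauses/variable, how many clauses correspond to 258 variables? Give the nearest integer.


The 3-SAT phase transition occurs at approximately 4.267 clauses per variable.
m = 4.267 * 258 = 1100.886.
Rounded to nearest integer: 1101.

1101


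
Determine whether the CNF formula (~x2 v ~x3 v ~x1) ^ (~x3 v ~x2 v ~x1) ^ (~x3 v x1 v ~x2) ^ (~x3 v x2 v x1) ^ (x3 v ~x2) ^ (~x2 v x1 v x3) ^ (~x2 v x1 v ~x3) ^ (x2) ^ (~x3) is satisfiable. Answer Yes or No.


Check all 8 possible truth assignments.
Number of satisfying assignments found: 0.
The formula is unsatisfiable.

No


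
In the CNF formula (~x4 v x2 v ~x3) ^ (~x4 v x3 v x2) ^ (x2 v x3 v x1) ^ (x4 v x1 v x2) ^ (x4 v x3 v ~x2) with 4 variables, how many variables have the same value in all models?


Find all satisfying assignments: 8 model(s).
Check which variables have the same value in every model.
No variable is fixed across all models.
Backbone size = 0.

0


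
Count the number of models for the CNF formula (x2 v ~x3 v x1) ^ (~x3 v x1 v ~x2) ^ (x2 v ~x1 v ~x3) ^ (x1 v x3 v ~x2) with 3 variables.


Enumerate all 8 truth assignments over 3 variables.
Test each against every clause.
Satisfying assignments found: 4.

4


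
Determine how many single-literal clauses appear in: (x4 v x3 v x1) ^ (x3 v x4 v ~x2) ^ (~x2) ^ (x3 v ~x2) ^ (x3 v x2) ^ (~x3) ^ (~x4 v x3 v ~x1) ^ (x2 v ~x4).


A unit clause contains exactly one literal.
Unit clauses found: (~x2), (~x3).
Count = 2.

2


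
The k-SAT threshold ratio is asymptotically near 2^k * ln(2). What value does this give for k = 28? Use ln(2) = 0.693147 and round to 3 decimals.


Using the asymptotic formula: threshold ~ 2^k * ln(2).
2^28 = 268435456.
268435456 * 0.693147 = 186065231.02.

186065231.02


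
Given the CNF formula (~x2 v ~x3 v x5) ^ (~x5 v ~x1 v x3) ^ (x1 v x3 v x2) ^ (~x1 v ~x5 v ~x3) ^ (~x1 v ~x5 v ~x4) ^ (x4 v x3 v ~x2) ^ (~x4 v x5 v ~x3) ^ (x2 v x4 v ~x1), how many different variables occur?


Identify each distinct variable in the formula.
Variables found: x1, x2, x3, x4, x5.
Total distinct variables = 5.

5


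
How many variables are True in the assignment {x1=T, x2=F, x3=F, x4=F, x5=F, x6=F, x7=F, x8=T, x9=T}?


The weight is the number of variables assigned True.
True variables: x1, x8, x9.
Weight = 3.

3


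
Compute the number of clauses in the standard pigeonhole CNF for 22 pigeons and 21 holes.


The PHP encoding has two parts:
1) At-least-one-hole clauses: 22 (one per pigeon, each with 21 literals).
2) At-most-one-pigeon-per-hole clauses: 21 holes * C(22,2) = 21 * 231 = 4851.
Total clauses = 22 + 4851 = 4873.

4873


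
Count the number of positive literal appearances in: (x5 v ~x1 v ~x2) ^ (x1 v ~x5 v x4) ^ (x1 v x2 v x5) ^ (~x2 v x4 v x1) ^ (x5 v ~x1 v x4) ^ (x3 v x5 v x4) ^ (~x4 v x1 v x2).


Scan each clause for unnegated literals.
Clause 1: 1 positive; Clause 2: 2 positive; Clause 3: 3 positive; Clause 4: 2 positive; Clause 5: 2 positive; Clause 6: 3 positive; Clause 7: 2 positive.
Total positive literal occurrences = 15.

15


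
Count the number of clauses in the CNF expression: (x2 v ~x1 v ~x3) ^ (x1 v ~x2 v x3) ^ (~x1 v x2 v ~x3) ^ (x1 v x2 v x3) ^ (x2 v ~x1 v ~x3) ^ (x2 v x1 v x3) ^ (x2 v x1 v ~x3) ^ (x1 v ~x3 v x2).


Each group enclosed in parentheses joined by ^ is one clause.
Counting the conjuncts: 8 clauses.

8


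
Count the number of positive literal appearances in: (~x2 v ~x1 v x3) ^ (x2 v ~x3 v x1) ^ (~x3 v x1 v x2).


Scan each clause for unnegated literals.
Clause 1: 1 positive; Clause 2: 2 positive; Clause 3: 2 positive.
Total positive literal occurrences = 5.

5


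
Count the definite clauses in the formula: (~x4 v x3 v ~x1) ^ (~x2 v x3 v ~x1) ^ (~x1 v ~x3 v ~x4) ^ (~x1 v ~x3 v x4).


A definite clause has exactly one positive literal.
Clause 1: 1 positive -> definite
Clause 2: 1 positive -> definite
Clause 3: 0 positive -> not definite
Clause 4: 1 positive -> definite
Definite clause count = 3.

3


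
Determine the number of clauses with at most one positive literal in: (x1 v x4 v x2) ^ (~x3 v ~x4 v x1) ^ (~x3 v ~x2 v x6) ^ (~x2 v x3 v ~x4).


A Horn clause has at most one positive literal.
Clause 1: 3 positive lit(s) -> not Horn
Clause 2: 1 positive lit(s) -> Horn
Clause 3: 1 positive lit(s) -> Horn
Clause 4: 1 positive lit(s) -> Horn
Total Horn clauses = 3.

3


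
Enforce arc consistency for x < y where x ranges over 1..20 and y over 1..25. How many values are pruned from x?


For the constraint x < y, x needs a supporting value in y's domain.
x can be at most 24 (one less than y's maximum).
Valid x values from domain: 20 out of 20.
Pruned = 20 - 20 = 0.

0


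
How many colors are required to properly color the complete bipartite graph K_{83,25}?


K_{83,25} is bipartite by definition: the two parts are independent sets, with every edge crossing between them.
Color all vertices in one part with color 1 and all vertices in the other part with color 2.
Since the graph has at least one edge, one color does not suffice.
Chromatic number = 2.

2


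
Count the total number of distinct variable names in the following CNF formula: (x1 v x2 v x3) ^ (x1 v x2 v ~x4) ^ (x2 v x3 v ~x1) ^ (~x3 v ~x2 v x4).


Identify each distinct variable in the formula.
Variables found: x1, x2, x3, x4.
Total distinct variables = 4.

4


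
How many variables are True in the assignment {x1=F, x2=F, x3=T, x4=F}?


The weight is the number of variables assigned True.
True variables: x3.
Weight = 1.

1


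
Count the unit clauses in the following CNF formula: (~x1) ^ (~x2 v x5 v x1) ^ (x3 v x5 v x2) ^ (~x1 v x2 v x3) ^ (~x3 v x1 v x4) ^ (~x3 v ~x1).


A unit clause contains exactly one literal.
Unit clauses found: (~x1).
Count = 1.

1


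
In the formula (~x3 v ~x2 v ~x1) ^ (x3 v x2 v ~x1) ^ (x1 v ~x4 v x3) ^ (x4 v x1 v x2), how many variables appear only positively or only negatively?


A pure literal appears in only one polarity across all clauses.
No pure literals found.
Count = 0.

0


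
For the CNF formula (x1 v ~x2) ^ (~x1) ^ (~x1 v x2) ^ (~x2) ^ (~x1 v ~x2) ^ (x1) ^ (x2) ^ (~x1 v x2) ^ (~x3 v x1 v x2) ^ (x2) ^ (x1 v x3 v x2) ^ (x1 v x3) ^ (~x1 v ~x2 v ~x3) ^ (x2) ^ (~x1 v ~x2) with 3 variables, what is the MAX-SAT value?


Enumerate all 8 truth assignments.
For each, count how many of the 15 clauses are satisfied.
The formula is not fully satisfiable, so the maximum is below 15.
Maximum simultaneously satisfiable clauses = 12.

12


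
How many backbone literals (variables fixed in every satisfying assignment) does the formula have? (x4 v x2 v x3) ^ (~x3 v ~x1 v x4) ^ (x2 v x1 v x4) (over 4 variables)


Find all satisfying assignments: 11 model(s).
Check which variables have the same value in every model.
No variable is fixed across all models.
Backbone size = 0.

0


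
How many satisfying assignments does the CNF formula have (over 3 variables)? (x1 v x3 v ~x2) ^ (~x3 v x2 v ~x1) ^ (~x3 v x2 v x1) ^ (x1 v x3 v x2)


Enumerate all 8 truth assignments over 3 variables.
Test each against every clause.
Satisfying assignments found: 4.

4


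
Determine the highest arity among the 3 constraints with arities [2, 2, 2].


The arities are: 2, 2, 2.
Scan for the maximum value.
Maximum arity = 2.

2


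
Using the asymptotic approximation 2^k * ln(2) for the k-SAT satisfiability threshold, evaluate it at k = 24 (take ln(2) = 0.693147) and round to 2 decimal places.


Using the asymptotic formula: threshold ~ 2^k * ln(2).
2^24 = 16777216.
16777216 * 0.693147 = 11629076.94.

11629076.94


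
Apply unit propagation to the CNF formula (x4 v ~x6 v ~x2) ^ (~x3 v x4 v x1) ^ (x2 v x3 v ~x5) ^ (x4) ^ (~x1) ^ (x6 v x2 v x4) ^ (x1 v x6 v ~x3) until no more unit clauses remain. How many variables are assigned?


Unit propagation repeatedly assigns the literal in any unit clause, then simplifies.
Assignments in order: x4 = T, x1 = F.
No further unit clauses remain.
Total variables assigned = 2.

2


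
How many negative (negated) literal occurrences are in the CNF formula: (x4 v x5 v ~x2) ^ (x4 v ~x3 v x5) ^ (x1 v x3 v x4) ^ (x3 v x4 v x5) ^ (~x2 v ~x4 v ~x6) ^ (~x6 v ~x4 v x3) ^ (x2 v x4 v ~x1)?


Scan each clause for negated literals.
Clause 1: 1 negative; Clause 2: 1 negative; Clause 3: 0 negative; Clause 4: 0 negative; Clause 5: 3 negative; Clause 6: 2 negative; Clause 7: 1 negative.
Total negative literal occurrences = 8.

8


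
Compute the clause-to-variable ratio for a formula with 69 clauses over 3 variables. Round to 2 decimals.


Clause-to-variable ratio = clauses / variables.
69 / 3 = 23.0.

23.0


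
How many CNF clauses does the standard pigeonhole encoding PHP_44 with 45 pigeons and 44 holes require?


The PHP encoding has two parts:
1) At-least-one-hole clauses: 45 (one per pigeon, each with 44 literals).
2) At-most-one-pigeon-per-hole clauses: 44 holes * C(45,2) = 44 * 990 = 43560.
Total clauses = 45 + 43560 = 43605.

43605


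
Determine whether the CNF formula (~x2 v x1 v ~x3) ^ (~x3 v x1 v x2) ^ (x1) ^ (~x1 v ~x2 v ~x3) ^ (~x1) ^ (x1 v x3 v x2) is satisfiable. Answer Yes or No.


Check all 8 possible truth assignments.
Number of satisfying assignments found: 0.
The formula is unsatisfiable.

No


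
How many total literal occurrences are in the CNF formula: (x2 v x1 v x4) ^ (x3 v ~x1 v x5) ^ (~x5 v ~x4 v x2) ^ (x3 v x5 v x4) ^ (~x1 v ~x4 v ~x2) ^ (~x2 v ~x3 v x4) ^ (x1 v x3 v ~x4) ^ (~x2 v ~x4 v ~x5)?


Clause lengths: 3, 3, 3, 3, 3, 3, 3, 3.
Sum = 3 + 3 + 3 + 3 + 3 + 3 + 3 + 3 = 24.

24


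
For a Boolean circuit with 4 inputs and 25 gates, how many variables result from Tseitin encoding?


The Tseitin transformation introduces one auxiliary variable per gate.
Total variables = inputs + gates = 4 + 25 = 29.

29


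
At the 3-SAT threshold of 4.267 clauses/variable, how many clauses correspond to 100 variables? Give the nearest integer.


The 3-SAT phase transition occurs at approximately 4.267 clauses per variable.
m = 4.267 * 100 = 426.7.
Rounded to nearest integer: 427.

427


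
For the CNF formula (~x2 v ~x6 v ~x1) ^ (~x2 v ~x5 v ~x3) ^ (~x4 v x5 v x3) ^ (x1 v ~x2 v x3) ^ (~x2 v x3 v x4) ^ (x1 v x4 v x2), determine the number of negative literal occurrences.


Scan each clause for negated literals.
Clause 1: 3 negative; Clause 2: 3 negative; Clause 3: 1 negative; Clause 4: 1 negative; Clause 5: 1 negative; Clause 6: 0 negative.
Total negative literal occurrences = 9.

9


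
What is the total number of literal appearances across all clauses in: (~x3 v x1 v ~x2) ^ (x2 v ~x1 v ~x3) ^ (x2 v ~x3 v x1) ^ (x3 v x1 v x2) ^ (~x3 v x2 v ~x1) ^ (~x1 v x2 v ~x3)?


Clause lengths: 3, 3, 3, 3, 3, 3.
Sum = 3 + 3 + 3 + 3 + 3 + 3 = 18.

18


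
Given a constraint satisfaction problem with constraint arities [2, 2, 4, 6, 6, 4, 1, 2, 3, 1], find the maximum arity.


The arities are: 2, 2, 4, 6, 6, 4, 1, 2, 3, 1.
Scan for the maximum value.
Maximum arity = 6.

6


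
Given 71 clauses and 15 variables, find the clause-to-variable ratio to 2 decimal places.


Clause-to-variable ratio = clauses / variables.
71 / 15 = 4.73.

4.73


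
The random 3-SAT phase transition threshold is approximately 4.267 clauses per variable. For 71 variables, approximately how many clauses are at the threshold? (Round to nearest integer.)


The 3-SAT phase transition occurs at approximately 4.267 clauses per variable.
m = 4.267 * 71 = 302.957.
Rounded to nearest integer: 303.

303


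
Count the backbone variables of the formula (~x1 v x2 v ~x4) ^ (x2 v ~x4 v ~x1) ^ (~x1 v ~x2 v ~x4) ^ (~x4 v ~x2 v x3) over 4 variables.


Find all satisfying assignments: 11 model(s).
Check which variables have the same value in every model.
No variable is fixed across all models.
Backbone size = 0.

0


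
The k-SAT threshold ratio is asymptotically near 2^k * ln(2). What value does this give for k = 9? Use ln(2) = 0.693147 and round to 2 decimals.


Using the asymptotic formula: threshold ~ 2^k * ln(2).
2^9 = 512.
512 * 0.693147 = 354.89.

354.89


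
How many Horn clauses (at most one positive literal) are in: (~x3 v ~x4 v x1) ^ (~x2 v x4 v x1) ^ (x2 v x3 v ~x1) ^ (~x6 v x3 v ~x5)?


A Horn clause has at most one positive literal.
Clause 1: 1 positive lit(s) -> Horn
Clause 2: 2 positive lit(s) -> not Horn
Clause 3: 2 positive lit(s) -> not Horn
Clause 4: 1 positive lit(s) -> Horn
Total Horn clauses = 2.

2


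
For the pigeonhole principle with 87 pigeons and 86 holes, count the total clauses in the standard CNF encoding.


The PHP encoding has two parts:
1) At-least-one-hole clauses: 87 (one per pigeon, each with 86 literals).
2) At-most-one-pigeon-per-hole clauses: 86 holes * C(87,2) = 86 * 3741 = 321726.
Total clauses = 87 + 321726 = 321813.

321813


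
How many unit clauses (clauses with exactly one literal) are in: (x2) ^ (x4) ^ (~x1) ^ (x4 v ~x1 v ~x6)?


A unit clause contains exactly one literal.
Unit clauses found: (x2), (x4), (~x1).
Count = 3.

3


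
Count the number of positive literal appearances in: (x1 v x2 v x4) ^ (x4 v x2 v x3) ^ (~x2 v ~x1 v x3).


Scan each clause for unnegated literals.
Clause 1: 3 positive; Clause 2: 3 positive; Clause 3: 1 positive.
Total positive literal occurrences = 7.

7


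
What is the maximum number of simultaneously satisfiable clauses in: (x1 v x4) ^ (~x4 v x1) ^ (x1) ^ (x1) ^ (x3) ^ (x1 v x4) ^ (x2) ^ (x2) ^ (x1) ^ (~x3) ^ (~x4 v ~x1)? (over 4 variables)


Enumerate all 16 truth assignments.
For each, count how many of the 11 clauses are satisfied.
The formula is not fully satisfiable, so the maximum is below 11.
Maximum simultaneously satisfiable clauses = 10.

10


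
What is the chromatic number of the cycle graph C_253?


An odd cycle cannot be 2-colored: alternating two colors around the cycle returns to the start with a conflict.
Since 253 is odd, three colors are required (and three suffice).
Chromatic number = 3.

3


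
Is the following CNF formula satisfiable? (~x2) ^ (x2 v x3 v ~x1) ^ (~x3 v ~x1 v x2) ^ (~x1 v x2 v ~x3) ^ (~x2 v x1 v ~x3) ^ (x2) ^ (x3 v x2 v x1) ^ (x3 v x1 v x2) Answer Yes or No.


Check all 8 possible truth assignments.
Number of satisfying assignments found: 0.
The formula is unsatisfiable.

No


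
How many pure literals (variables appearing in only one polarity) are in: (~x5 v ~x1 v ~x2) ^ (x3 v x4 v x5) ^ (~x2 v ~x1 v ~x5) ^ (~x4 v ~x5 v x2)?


A pure literal appears in only one polarity across all clauses.
Pure literals: x1 (negative only), x3 (positive only).
Count = 2.

2


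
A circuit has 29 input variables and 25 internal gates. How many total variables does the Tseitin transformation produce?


The Tseitin transformation introduces one auxiliary variable per gate.
Total variables = inputs + gates = 29 + 25 = 54.

54


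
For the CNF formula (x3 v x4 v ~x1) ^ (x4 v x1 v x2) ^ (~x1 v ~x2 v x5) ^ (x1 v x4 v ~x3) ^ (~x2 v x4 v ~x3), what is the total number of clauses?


Each group enclosed in parentheses joined by ^ is one clause.
Counting the conjuncts: 5 clauses.

5


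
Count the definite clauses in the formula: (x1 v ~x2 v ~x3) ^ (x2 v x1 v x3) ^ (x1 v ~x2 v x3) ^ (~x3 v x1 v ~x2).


A definite clause has exactly one positive literal.
Clause 1: 1 positive -> definite
Clause 2: 3 positive -> not definite
Clause 3: 2 positive -> not definite
Clause 4: 1 positive -> definite
Definite clause count = 2.

2


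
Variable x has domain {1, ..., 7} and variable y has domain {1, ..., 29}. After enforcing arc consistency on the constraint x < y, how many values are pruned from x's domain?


For the constraint x < y, x needs a supporting value in y's domain.
x can be at most 28 (one less than y's maximum).
Valid x values from domain: 7 out of 7.
Pruned = 7 - 7 = 0.

0


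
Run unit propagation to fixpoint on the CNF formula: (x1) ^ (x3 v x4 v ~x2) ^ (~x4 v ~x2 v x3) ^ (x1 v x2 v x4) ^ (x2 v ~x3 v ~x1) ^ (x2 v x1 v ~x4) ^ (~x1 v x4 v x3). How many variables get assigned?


Unit propagation repeatedly assigns the literal in any unit clause, then simplifies.
Assignments in order: x1 = T.
No further unit clauses remain.
Total variables assigned = 1.

1


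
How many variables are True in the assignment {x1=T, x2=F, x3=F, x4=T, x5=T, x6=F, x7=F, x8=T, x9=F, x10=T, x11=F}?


The weight is the number of variables assigned True.
True variables: x1, x4, x5, x8, x10.
Weight = 5.

5


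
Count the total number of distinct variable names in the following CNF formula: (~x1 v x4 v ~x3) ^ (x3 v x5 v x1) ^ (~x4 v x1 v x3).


Identify each distinct variable in the formula.
Variables found: x1, x3, x4, x5.
Total distinct variables = 4.

4


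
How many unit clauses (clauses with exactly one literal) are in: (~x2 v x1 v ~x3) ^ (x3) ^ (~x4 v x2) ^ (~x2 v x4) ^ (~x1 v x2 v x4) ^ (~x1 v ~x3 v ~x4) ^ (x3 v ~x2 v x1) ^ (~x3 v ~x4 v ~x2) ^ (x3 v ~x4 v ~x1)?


A unit clause contains exactly one literal.
Unit clauses found: (x3).
Count = 1.

1


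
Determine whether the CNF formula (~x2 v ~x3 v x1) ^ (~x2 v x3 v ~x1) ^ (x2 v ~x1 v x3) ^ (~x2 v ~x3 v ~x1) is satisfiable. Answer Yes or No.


Check all 8 possible truth assignments.
Number of satisfying assignments found: 4.
The formula is satisfiable.

Yes


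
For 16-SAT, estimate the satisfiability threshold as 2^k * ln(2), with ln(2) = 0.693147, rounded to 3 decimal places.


Using the asymptotic formula: threshold ~ 2^k * ln(2).
2^16 = 65536.
65536 * 0.693147 = 45426.082.

45426.082


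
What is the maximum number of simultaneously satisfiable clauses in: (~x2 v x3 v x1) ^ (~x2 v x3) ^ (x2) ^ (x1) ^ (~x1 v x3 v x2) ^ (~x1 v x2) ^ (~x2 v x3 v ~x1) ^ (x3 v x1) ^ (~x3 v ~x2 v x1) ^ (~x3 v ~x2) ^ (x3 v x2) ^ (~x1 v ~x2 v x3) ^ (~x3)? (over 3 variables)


Enumerate all 8 truth assignments.
For each, count how many of the 13 clauses are satisfied.
The formula is not fully satisfiable, so the maximum is below 13.
Maximum simultaneously satisfiable clauses = 11.

11


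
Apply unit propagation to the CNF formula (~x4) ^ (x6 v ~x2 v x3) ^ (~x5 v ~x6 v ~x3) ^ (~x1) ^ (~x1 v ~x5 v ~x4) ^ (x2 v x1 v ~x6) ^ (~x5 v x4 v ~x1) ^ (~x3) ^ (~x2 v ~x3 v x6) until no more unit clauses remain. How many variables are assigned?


Unit propagation repeatedly assigns the literal in any unit clause, then simplifies.
Assignments in order: x4 = F, x1 = F, x3 = F.
No further unit clauses remain.
Total variables assigned = 3.

3


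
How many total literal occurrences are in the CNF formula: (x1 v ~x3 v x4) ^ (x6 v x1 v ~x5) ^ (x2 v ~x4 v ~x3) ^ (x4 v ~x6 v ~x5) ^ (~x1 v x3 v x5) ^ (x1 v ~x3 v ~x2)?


Clause lengths: 3, 3, 3, 3, 3, 3.
Sum = 3 + 3 + 3 + 3 + 3 + 3 = 18.

18


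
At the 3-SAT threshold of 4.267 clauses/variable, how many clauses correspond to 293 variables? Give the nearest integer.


The 3-SAT phase transition occurs at approximately 4.267 clauses per variable.
m = 4.267 * 293 = 1250.231.
Rounded to nearest integer: 1250.

1250
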